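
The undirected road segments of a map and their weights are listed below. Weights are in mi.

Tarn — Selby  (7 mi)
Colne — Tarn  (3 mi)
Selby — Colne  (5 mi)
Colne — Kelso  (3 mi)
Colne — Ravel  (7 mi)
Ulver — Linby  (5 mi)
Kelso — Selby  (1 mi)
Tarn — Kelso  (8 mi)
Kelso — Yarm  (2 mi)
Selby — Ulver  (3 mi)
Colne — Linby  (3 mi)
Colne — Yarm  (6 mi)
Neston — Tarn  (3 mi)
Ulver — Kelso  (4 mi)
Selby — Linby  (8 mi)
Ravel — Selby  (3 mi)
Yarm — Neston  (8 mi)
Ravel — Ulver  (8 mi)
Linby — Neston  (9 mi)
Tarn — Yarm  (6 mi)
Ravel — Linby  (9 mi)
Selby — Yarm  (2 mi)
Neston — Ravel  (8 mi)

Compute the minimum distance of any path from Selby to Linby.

7 mi

Settle nodes by increasing distance from Selby:
Selby: 0
Kelso: 1  (via Selby)
Yarm: 2  (via Selby)
Ravel: 3  (via Selby)
Ulver: 3  (via Selby)
Colne: 4  (via Kelso)
Tarn: 7  (via Selby)
Linby: 7  (via Colne)
Shortest route: Selby–Kelso–Colne–Linby = 7 mi.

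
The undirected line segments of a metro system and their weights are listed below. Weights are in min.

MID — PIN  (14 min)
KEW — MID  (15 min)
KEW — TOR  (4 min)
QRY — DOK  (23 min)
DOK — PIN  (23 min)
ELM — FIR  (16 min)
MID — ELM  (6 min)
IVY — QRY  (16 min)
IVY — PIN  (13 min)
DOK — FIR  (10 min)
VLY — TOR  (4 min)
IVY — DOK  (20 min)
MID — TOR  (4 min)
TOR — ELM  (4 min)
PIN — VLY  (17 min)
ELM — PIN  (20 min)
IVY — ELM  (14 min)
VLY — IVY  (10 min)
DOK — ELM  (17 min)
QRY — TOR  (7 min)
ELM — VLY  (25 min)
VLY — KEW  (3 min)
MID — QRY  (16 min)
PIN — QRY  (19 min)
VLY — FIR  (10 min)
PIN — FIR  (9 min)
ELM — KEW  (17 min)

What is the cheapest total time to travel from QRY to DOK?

Compare a few routes:
QRY - DOK: 23 = 23
QRY - TOR - ELM - DOK: 7+4+17 = 28
QRY - TOR - VLY - FIR - DOK: 7+4+10+10 = 31
Cheapest is QRY - DOK at 23 min.

23 min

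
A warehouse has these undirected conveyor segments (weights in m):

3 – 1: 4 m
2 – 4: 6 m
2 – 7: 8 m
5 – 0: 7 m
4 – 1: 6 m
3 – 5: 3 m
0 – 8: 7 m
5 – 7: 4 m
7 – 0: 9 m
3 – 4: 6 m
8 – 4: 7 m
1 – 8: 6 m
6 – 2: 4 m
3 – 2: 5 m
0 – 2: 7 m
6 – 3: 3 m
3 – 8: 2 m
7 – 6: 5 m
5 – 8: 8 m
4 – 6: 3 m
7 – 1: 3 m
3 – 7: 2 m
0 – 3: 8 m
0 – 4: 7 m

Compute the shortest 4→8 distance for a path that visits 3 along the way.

8 m

Shortest 4→3: 4 → 3 = 6
Shortest 3→8: 3 → 8 = 2
Total via 3: 6 + 2 = 8 m.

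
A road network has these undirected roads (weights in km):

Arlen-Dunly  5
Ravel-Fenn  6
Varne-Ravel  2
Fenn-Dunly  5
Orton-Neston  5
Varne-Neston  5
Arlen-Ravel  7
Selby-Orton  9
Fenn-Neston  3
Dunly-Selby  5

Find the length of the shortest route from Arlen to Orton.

18 km

Candidate routes:
Arlen - Dunly - Selby - Orton: 5+5+9 = 19
Arlen - Dunly - Fenn - Neston - Orton: 5+5+3+5 = 18
Arlen - Ravel - Varne - Neston - Orton: 7+2+5+5 = 19
The minimum is 18 km via Arlen - Dunly - Fenn - Neston - Orton.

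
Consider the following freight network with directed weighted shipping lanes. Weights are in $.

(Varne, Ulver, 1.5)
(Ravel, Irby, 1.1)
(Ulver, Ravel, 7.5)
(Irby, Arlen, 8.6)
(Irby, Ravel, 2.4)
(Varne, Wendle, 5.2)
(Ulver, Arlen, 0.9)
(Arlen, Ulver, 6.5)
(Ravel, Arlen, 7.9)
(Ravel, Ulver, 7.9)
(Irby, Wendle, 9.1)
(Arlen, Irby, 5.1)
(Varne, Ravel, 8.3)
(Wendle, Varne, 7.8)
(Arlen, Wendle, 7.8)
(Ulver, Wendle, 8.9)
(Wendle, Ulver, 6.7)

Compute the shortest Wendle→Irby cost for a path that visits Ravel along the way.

Shortest Wendle→Ravel: Wendle–Ulver–Ravel = 14.2
Shortest Ravel→Irby: Ravel–Irby = 1.1
Total via Ravel: 14.2 + 1.1 = $15.3.

$15.3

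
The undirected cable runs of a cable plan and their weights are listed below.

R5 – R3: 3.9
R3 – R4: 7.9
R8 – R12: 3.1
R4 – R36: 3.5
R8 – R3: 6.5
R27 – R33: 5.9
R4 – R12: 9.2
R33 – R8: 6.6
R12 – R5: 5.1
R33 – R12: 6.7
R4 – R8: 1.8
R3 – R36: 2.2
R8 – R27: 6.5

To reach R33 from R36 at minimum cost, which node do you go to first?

Enumerating some paths:
R36 → R4 → R8 → R12 → R33: 3.5+1.8+3.1+6.7 = 15.1
R36 → R4 → R8 → R33: 3.5+1.8+6.6 = 11.9
The minimum is 11.9 via R36 → R4 → R8 → R33.
So from R36 the first move is to R4.

R4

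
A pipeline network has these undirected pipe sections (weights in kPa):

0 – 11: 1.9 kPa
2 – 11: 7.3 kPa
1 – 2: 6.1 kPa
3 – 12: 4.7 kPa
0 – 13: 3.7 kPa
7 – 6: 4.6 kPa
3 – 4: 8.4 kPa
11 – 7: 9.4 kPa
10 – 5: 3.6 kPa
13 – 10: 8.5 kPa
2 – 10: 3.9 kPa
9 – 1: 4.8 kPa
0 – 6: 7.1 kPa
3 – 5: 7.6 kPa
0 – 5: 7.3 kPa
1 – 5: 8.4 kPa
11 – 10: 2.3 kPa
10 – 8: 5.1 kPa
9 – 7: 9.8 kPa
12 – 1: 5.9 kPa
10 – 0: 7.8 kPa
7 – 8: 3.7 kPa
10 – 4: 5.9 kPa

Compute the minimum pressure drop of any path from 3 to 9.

15.4 kPa

Settle nodes by increasing distance from 3:
3: 0
12: 4.7  (via 3)
5: 7.6  (via 3)
4: 8.4  (via 3)
1: 10.6  (via 12)
10: 11.2  (via 5)
11: 13.5  (via 10)
0: 14.9  (via 5)
2: 15.1  (via 10)
9: 15.4  (via 1)
Shortest route: 3 → 12 → 1 → 9 = 15.4 kPa.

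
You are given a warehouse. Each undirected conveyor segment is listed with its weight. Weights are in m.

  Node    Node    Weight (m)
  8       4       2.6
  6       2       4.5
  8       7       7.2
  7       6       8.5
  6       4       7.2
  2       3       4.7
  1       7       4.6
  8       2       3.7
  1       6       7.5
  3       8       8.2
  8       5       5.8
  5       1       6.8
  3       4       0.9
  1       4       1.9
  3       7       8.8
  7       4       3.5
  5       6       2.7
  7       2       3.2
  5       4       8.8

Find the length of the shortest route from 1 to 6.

7.5 m

Candidate routes:
1 → 4 → 6: 1.9+7.2 = 9.1
1 → 6: 7.5 = 7.5
1 → 4 → 3 → 2 → 6: 1.9+0.9+4.7+4.5 = 12
1 → 5 → 6: 6.8+2.7 = 9.5
The minimum is 7.5 m via 1 → 6.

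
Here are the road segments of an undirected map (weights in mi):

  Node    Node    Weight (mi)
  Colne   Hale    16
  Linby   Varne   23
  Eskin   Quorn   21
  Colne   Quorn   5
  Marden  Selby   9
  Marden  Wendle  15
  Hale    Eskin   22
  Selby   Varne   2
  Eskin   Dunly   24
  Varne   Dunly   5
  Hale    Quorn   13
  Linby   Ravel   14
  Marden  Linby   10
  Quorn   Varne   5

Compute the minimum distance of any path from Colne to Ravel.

45 mi

Running Dijkstra from Colne:
Colne: 0
Quorn: 5  (via Colne)
Varne: 10  (via Quorn)
Selby: 12  (via Varne)
Dunly: 15  (via Varne)
Hale: 16  (via Colne)
Marden: 21  (via Selby)
Eskin: 26  (via Quorn)
Linby: 31  (via Marden)
Wendle: 36  (via Marden)
Ravel: 45  (via Linby)
Shortest route: Colne → Quorn → Varne → Selby → Marden → Linby → Ravel = 45 mi.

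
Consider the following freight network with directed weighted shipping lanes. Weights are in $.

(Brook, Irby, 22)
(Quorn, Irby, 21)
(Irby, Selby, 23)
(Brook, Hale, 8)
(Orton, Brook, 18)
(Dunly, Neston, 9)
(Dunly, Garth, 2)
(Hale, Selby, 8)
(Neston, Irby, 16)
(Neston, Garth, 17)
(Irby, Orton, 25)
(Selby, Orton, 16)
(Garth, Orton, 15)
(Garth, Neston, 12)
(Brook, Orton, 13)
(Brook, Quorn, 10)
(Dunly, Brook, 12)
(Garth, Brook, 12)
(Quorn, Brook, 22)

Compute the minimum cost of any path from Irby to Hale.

Running Dijkstra from Irby:
Irby: 0
Selby: 23  (via Irby)
Orton: 25  (via Irby)
Brook: 43  (via Orton)
Hale: 51  (via Brook)
Shortest route: Irby → Orton → Brook → Hale = $51.

$51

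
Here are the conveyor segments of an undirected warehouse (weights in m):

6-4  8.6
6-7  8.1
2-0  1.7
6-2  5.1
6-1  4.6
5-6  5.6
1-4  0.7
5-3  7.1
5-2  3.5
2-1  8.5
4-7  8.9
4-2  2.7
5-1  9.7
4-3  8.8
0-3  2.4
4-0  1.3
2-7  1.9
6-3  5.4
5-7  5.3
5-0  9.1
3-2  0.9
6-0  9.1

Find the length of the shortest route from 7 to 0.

Compare a few routes:
7 → 2 → 0: 1.9+1.7 = 3.6
7 → 2 → 3 → 0: 1.9+0.9+2.4 = 5.2
The minimum is 3.6 m via 7 → 2 → 0.

3.6 m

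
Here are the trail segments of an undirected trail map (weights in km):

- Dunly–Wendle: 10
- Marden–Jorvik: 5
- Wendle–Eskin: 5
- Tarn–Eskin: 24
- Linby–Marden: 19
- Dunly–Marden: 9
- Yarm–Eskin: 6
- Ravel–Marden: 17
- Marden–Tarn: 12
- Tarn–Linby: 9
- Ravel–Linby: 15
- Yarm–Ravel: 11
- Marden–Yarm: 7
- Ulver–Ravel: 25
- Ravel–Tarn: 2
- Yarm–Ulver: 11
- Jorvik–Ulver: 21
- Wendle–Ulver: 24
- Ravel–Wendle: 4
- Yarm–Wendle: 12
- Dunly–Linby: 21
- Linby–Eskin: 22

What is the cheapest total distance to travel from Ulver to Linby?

Running Dijkstra from Ulver:
Ulver: 0
Yarm: 11  (via Ulver)
Eskin: 17  (via Yarm)
Marden: 18  (via Yarm)
Jorvik: 21  (via Ulver)
Wendle: 22  (via Eskin)
Ravel: 22  (via Yarm)
Tarn: 24  (via Ravel)
Dunly: 27  (via Marden)
Linby: 33  (via Tarn)
Shortest route: Ulver → Yarm → Ravel → Tarn → Linby = 33 km.

33 km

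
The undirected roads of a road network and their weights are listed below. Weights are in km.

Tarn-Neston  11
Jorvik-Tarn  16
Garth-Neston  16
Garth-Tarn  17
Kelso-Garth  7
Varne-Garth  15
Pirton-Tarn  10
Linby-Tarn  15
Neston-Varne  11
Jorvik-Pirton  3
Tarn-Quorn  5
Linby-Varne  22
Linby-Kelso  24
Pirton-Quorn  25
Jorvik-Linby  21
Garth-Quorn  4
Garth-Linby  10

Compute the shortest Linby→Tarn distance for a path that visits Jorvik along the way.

34 km

Best Linby to Jorvik: Linby–Jorvik costing 21
Best Jorvik to Tarn: Jorvik–Pirton–Tarn costing 13
Total via Jorvik: 21 + 13 = 34 km.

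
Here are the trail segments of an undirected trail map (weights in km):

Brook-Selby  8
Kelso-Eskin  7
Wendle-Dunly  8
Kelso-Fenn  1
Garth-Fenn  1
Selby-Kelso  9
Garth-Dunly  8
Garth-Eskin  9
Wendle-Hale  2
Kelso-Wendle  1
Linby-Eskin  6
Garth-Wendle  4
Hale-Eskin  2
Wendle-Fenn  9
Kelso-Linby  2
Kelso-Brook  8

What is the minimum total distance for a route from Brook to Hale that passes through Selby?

Best Brook to Selby: Brook–Selby costing 8
Best Selby to Hale: Selby–Kelso–Wendle–Hale costing 12
Total via Selby: 8 + 12 = 20 km.

20 km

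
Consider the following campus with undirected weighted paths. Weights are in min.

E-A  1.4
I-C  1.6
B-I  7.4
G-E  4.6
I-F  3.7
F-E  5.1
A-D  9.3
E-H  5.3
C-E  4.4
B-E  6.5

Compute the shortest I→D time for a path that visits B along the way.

24.6 min

Best I to B: I → B costing 7.4
Shortest B→D: B → E → A → D = 17.2
Total via B: 7.4 + 17.2 = 24.6 min.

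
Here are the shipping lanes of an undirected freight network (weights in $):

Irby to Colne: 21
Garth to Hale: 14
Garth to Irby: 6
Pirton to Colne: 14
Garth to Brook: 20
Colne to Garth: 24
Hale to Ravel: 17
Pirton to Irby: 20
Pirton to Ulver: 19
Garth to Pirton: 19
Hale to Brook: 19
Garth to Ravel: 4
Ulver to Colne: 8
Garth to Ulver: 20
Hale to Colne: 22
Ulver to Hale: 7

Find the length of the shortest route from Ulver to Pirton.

Enumerating some paths:
Ulver - Colne - Pirton: 8+14 = 22
Ulver - Hale - Garth - Pirton: 7+14+19 = 40
Ulver - Pirton: 19 = 19
Ulver - Garth - Pirton: 20+19 = 39
Cheapest is Ulver - Pirton at $19.

$19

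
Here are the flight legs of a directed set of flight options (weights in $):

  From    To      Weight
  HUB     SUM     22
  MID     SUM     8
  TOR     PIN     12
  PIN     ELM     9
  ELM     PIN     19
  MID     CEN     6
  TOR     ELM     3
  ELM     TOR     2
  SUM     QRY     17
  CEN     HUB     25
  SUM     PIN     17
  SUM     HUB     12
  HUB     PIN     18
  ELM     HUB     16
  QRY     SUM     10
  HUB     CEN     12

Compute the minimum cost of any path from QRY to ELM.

$36

Shortest distances from QRY:
QRY: 0
SUM: 10  (via QRY)
HUB: 22  (via SUM)
PIN: 27  (via SUM)
CEN: 34  (via HUB)
ELM: 36  (via PIN)
Shortest route: QRY → SUM → PIN → ELM = $36.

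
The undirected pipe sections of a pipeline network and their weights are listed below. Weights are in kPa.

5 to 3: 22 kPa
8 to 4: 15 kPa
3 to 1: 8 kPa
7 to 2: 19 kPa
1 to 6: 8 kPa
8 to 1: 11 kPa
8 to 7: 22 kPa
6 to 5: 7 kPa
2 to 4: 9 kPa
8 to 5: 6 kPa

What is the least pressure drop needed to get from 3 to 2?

43 kPa

Settle nodes by increasing distance from 3:
3: 0
1: 8  (via 3)
6: 16  (via 1)
8: 19  (via 1)
5: 22  (via 3)
4: 34  (via 8)
7: 41  (via 8)
2: 43  (via 4)
Shortest route: 3–1–8–4–2 = 43 kPa.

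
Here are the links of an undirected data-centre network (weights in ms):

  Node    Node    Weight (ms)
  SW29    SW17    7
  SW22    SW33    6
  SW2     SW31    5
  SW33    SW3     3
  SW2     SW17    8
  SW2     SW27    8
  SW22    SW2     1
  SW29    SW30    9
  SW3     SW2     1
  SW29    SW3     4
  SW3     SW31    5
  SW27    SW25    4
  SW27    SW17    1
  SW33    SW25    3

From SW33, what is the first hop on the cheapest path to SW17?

SW25

Enumerating some paths:
SW33–SW3–SW2–SW17: 3+1+8 = 12
SW33–SW25–SW27–SW17: 3+4+1 = 8
SW33–SW3–SW2–SW27–SW17: 3+1+8+1 = 13
The minimum is 8 ms via SW33–SW25–SW27–SW17.
So from SW33 the first move is to SW25.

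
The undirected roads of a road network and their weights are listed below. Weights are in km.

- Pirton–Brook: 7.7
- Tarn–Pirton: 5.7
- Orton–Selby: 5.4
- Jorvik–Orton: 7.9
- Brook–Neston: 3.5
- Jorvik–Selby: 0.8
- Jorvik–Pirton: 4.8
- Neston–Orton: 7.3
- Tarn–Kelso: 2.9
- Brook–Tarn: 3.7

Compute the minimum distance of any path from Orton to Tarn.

Candidate routes:
Orton - Neston - Brook - Tarn: 7.3+3.5+3.7 = 14.5
Orton - Jorvik - Pirton - Tarn: 7.9+4.8+5.7 = 18.4
Orton - Selby - Jorvik - Pirton - Brook - Tarn: 5.4+0.8+4.8+7.7+3.7 = 22.4
Orton - Selby - Jorvik - Pirton - Tarn: 5.4+0.8+4.8+5.7 = 16.7
The minimum is 14.5 km via Orton - Neston - Brook - Tarn.

14.5 km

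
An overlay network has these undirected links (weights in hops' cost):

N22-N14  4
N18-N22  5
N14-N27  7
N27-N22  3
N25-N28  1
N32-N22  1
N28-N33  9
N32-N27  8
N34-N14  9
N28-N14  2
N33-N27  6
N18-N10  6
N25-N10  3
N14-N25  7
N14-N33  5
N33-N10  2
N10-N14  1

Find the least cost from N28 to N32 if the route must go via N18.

Shortest N28→N18: N28 → N14 → N10 → N18 = 9
Best N18 to N32: N18 → N22 → N32 costing 6
Total via N18: 9 + 6 = 15 hops' cost.

15 hops' cost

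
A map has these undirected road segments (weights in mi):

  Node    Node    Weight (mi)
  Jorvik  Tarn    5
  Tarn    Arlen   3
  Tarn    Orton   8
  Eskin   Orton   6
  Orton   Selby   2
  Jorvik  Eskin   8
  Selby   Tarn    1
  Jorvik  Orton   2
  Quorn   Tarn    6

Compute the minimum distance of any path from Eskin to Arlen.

12 mi

Candidate routes:
Eskin → Orton → Selby → Tarn → Arlen: 6+2+1+3 = 12
Eskin → Jorvik → Tarn → Arlen: 8+5+3 = 16
Eskin → Orton → Jorvik → Tarn → Arlen: 6+2+5+3 = 16
Cheapest is Eskin → Orton → Selby → Tarn → Arlen at 12 mi.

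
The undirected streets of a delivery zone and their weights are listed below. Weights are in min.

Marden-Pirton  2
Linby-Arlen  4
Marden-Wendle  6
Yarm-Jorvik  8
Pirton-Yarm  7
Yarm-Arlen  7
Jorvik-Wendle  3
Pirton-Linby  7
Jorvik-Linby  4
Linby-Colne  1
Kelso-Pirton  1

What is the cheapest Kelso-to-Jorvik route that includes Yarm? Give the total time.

16 min

Best Kelso to Yarm: Kelso → Pirton → Yarm costing 8
Shortest Yarm→Jorvik: Yarm → Jorvik = 8
Total via Yarm: 8 + 8 = 16 min.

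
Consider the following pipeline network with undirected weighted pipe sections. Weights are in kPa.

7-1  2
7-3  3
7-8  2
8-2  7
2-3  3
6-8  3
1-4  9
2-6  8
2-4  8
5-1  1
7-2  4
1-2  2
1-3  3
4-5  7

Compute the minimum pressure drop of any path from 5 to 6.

Candidate routes:
5 → 1 → 3 → 7 → 8 → 6: 1+3+3+2+3 = 12
5 → 1 → 2 → 7 → 8 → 6: 1+2+4+2+3 = 12
5 → 1 → 2 → 6: 1+2+8 = 11
5 → 1 → 7 → 8 → 6: 1+2+2+3 = 8
The minimum is 8 kPa via 5 → 1 → 7 → 8 → 6.

8 kPa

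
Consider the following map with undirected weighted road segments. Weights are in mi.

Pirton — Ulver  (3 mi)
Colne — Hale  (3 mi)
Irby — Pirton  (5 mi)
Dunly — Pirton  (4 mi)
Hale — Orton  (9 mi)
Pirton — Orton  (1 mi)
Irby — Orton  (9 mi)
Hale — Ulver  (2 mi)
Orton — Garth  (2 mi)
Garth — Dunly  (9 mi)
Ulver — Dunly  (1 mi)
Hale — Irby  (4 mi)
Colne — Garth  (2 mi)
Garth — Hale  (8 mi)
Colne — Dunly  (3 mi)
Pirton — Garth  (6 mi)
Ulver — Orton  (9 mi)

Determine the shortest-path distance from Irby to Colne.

Running Dijkstra from Irby:
Irby: 0
Hale: 4  (via Irby)
Pirton: 5  (via Irby)
Orton: 6  (via Pirton)
Ulver: 6  (via Hale)
Dunly: 7  (via Ulver)
Colne: 7  (via Hale)
Shortest route: Irby → Hale → Colne = 7 mi.

7 mi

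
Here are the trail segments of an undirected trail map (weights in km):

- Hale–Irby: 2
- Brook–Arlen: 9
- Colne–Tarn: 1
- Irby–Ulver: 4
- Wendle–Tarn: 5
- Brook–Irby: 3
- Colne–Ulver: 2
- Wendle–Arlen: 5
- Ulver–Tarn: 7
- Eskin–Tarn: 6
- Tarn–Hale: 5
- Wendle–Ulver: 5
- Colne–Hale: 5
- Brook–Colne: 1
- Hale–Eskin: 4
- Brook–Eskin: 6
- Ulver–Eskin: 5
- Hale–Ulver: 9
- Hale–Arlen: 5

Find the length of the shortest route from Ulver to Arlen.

10 km

Shortest distances from Ulver:
Ulver: 0
Colne: 2  (via Ulver)
Tarn: 3  (via Colne)
Brook: 3  (via Colne)
Irby: 4  (via Ulver)
Eskin: 5  (via Ulver)
Wendle: 5  (via Ulver)
Hale: 6  (via Irby)
Arlen: 10  (via Wendle)
Shortest route: Ulver → Wendle → Arlen = 10 km.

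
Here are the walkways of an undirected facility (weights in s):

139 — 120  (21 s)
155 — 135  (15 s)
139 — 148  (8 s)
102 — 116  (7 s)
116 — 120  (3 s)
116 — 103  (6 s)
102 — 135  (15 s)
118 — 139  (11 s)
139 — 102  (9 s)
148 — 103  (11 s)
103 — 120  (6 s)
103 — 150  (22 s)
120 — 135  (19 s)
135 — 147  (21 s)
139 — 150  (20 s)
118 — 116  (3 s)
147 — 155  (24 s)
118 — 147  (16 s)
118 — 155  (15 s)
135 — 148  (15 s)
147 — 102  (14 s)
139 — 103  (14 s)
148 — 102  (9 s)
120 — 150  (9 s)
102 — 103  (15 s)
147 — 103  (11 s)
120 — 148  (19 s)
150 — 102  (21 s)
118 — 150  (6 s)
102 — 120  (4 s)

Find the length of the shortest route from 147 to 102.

14 s

Settle nodes by increasing distance from 147:
147: 0
103: 11  (via 147)
102: 14  (via 147)
Shortest route: 147 → 102 = 14 s.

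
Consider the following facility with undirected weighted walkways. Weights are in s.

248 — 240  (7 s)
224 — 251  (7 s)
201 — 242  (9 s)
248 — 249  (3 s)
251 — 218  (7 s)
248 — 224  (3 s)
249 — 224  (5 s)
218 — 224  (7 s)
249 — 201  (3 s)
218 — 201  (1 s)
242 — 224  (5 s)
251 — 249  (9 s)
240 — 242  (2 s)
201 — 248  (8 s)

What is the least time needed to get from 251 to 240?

14 s

Running Dijkstra from 251:
251: 0
224: 7  (via 251)
218: 7  (via 251)
201: 8  (via 218)
249: 9  (via 251)
248: 10  (via 224)
242: 12  (via 224)
240: 14  (via 242)
Shortest route: 251 → 224 → 242 → 240 = 14 s.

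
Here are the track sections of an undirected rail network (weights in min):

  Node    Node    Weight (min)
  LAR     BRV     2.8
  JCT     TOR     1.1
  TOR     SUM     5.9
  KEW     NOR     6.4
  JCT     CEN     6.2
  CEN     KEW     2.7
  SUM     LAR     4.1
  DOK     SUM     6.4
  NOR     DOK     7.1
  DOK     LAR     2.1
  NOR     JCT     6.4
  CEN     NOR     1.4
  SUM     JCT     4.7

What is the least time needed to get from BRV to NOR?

12 min

Compare a few routes:
BRV - LAR - SUM - JCT - NOR: 2.8+4.1+4.7+6.4 = 18
BRV - LAR - SUM - JCT - CEN - NOR: 2.8+4.1+4.7+6.2+1.4 = 19.2
BRV - LAR - DOK - NOR: 2.8+2.1+7.1 = 12
The minimum is 12 min via BRV - LAR - DOK - NOR.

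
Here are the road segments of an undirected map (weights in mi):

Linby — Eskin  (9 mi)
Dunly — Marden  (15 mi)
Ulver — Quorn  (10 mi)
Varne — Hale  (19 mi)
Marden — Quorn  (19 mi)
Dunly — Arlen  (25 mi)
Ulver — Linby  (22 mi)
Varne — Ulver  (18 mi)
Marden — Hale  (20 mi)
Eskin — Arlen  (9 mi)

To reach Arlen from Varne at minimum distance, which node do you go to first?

Enumerating some paths:
Varne–Hale–Marden–Dunly–Arlen: 19+20+15+25 = 79
Varne–Ulver–Linby–Eskin–Arlen: 18+22+9+9 = 58
The minimum is 58 mi via Varne–Ulver–Linby–Eskin–Arlen.
So from Varne the first move is to Ulver.

Ulver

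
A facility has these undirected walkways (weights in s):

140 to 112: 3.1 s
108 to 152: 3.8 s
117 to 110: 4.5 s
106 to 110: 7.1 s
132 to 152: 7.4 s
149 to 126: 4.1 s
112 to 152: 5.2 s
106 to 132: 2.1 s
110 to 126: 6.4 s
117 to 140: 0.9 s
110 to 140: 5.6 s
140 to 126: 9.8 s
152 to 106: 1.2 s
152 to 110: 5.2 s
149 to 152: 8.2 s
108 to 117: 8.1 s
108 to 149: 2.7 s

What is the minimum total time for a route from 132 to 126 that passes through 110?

Shortest 132→110: 132 → 106 → 152 → 110 = 8.5
Shortest 110→126: 110 → 126 = 6.4
Total via 110: 8.5 + 6.4 = 14.9 s.

14.9 s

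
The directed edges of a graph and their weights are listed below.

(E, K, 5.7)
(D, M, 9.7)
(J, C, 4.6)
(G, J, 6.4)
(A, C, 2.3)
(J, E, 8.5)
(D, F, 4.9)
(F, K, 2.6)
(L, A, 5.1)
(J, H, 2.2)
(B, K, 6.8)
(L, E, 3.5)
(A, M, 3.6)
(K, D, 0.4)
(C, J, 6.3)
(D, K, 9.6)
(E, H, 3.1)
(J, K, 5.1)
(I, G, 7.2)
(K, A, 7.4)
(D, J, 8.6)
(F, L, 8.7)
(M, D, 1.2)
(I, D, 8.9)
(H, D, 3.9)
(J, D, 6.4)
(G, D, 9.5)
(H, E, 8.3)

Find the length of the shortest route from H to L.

Running Dijkstra from H:
H: 0
D: 3.9  (via H)
E: 8.3  (via H)
F: 8.8  (via D)
K: 11.4  (via F)
J: 12.5  (via D)
M: 13.6  (via D)
C: 17.1  (via J)
L: 17.5  (via F)
Shortest route: H → D → F → L = 17.5.

17.5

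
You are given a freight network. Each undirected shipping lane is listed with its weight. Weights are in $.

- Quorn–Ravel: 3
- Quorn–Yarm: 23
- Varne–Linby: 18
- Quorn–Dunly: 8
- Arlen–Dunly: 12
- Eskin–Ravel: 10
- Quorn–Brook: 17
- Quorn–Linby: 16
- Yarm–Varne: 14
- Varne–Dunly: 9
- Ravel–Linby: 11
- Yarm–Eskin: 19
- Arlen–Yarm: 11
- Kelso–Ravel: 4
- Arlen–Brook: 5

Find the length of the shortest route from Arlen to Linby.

$34

Running Dijkstra from Arlen:
Arlen: 0
Brook: 5  (via Arlen)
Yarm: 11  (via Arlen)
Dunly: 12  (via Arlen)
Quorn: 20  (via Dunly)
Varne: 21  (via Dunly)
Ravel: 23  (via Quorn)
Kelso: 27  (via Ravel)
Eskin: 30  (via Yarm)
Linby: 34  (via Ravel)
Shortest route: Arlen → Dunly → Quorn → Ravel → Linby = $34.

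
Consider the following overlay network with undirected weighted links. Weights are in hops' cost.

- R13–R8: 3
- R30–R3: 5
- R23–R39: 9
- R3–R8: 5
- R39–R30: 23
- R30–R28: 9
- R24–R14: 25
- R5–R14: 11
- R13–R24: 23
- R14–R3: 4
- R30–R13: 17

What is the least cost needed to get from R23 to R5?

52 hops' cost

Running Dijkstra from R23:
R23: 0
R39: 9  (via R23)
R30: 32  (via R39)
R3: 37  (via R30)
R28: 41  (via R30)
R14: 41  (via R3)
R8: 42  (via R3)
R13: 45  (via R8)
R5: 52  (via R14)
Shortest route: R23 → R39 → R30 → R3 → R14 → R5 = 52 hops' cost.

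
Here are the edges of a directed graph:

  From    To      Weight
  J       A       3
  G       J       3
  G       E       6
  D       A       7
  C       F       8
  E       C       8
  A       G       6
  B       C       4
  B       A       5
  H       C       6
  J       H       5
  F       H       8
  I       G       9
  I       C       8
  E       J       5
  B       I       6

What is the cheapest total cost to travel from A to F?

Enumerating some paths:
A - G - E - J - H - C - F: 6+6+5+5+6+8 = 36
A - G - E - C - F: 6+6+8+8 = 28
Cheapest is A - G - E - C - F at 28.

28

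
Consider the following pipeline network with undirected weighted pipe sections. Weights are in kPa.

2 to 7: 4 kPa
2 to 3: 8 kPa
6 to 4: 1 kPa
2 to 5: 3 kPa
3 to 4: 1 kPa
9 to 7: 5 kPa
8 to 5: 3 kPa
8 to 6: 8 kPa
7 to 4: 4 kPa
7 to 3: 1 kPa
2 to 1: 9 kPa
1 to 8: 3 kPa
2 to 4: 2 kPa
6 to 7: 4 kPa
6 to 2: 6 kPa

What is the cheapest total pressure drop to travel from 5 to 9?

12 kPa

Enumerating some paths:
5–2–4–6–7–9: 3+2+1+4+5 = 15
5–2–7–9: 3+4+5 = 12
5–2–4–7–9: 3+2+4+5 = 14
The minimum is 12 kPa via 5–2–7–9.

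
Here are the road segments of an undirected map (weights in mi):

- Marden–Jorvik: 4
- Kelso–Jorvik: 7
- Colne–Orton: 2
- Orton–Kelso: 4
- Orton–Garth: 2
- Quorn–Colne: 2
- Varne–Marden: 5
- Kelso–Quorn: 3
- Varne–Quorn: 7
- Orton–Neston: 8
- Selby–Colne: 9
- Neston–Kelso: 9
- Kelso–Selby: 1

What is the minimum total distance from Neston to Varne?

Settle nodes by increasing distance from Neston:
Neston: 0
Orton: 8  (via Neston)
Kelso: 9  (via Neston)
Colne: 10  (via Orton)
Selby: 10  (via Kelso)
Garth: 10  (via Orton)
Quorn: 12  (via Kelso)
Jorvik: 16  (via Kelso)
Varne: 19  (via Quorn)
Shortest route: Neston–Kelso–Quorn–Varne = 19 mi.

19 mi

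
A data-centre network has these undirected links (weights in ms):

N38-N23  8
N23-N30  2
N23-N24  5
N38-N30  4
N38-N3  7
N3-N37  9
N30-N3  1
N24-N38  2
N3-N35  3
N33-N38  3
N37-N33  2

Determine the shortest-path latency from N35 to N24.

Compare a few routes:
N35 - N3 - N30 - N23 - N24: 3+1+2+5 = 11
N35 - N3 - N38 - N24: 3+7+2 = 12
N35 - N3 - N30 - N38 - N24: 3+1+4+2 = 10
Cheapest is N35 - N3 - N30 - N38 - N24 at 10 ms.

10 ms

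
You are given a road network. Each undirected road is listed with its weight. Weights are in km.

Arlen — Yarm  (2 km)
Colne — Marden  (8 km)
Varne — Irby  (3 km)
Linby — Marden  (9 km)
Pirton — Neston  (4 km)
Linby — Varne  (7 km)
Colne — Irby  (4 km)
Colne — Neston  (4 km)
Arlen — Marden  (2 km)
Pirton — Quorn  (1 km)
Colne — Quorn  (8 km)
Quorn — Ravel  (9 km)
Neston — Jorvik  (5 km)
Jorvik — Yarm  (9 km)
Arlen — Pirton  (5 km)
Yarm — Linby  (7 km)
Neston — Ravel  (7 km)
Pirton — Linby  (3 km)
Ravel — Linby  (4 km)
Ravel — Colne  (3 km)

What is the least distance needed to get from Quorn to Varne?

11 km

Running Dijkstra from Quorn:
Quorn: 0
Pirton: 1  (via Quorn)
Linby: 4  (via Pirton)
Neston: 5  (via Pirton)
Arlen: 6  (via Pirton)
Marden: 8  (via Arlen)
Ravel: 8  (via Linby)
Colne: 8  (via Quorn)
Yarm: 8  (via Arlen)
Jorvik: 10  (via Neston)
Varne: 11  (via Linby)
Shortest route: Quorn → Pirton → Linby → Varne = 11 km.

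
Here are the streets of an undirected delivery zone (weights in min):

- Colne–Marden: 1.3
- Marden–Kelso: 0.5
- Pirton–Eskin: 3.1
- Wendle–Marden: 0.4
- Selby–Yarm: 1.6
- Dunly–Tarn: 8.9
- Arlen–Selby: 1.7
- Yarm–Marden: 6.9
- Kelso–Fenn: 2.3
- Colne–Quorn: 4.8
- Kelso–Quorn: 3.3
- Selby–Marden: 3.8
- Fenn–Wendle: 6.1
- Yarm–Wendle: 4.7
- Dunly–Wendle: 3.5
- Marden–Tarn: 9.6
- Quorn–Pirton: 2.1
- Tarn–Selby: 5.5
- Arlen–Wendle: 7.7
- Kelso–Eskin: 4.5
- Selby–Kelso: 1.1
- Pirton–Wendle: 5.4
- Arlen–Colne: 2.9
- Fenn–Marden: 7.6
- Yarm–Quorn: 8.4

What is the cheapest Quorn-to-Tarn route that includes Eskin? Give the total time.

Best Quorn to Eskin: Quorn–Pirton–Eskin costing 5.2
Best Eskin to Tarn: Eskin–Kelso–Selby–Tarn costing 11.1
Total via Eskin: 5.2 + 11.1 = 16.3 min.

16.3 min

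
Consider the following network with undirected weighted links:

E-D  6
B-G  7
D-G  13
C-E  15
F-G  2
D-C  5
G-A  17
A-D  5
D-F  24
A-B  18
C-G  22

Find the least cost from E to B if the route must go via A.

Shortest E→A: E → D → A = 11
Shortest A→B: A → B = 18
Total via A: 11 + 18 = 29.

29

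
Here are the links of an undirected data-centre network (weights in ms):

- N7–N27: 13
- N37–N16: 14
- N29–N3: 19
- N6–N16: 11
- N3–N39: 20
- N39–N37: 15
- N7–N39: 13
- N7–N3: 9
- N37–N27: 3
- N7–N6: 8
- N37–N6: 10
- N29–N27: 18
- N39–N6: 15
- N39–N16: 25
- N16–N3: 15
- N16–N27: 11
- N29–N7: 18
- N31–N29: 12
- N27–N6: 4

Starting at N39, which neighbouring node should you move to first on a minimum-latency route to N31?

Compare a few routes:
N39–N37–N27–N29–N31: 15+3+18+12 = 48
N39–N7–N29–N31: 13+18+12 = 43
Cheapest is N39–N7–N29–N31 at 43 ms.
So from N39 the first move is to N7.

N7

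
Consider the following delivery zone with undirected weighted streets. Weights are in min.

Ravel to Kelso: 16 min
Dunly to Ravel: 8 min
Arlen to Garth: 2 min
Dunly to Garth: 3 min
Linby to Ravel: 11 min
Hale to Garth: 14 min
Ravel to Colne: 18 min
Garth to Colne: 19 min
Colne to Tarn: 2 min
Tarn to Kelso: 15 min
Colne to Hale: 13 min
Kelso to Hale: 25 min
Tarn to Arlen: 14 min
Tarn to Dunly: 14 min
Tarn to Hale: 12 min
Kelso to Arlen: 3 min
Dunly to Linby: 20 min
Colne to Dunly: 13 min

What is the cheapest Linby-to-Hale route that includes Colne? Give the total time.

Shortest Linby→Colne: Linby–Ravel–Colne = 29
Best Colne to Hale: Colne–Hale costing 13
Total via Colne: 29 + 13 = 42 min.

42 min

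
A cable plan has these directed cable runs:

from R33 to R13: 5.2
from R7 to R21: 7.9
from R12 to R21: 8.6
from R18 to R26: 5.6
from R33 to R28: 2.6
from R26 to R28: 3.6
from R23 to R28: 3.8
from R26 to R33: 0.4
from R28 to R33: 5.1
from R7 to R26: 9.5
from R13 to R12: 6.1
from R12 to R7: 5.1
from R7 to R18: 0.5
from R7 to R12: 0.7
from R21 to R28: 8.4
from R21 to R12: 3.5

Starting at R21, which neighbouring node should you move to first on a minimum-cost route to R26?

Candidate routes:
R21 - R12 - R7 - R18 - R26: 3.5+5.1+0.5+5.6 = 14.7
R21 - R28 - R33 - R13 - R12 - R7 - R18 - R26: 8.4+5.1+5.2+6.1+5.1+0.5+5.6 = 36
R21 - R12 - R7 - R26: 3.5+5.1+9.5 = 18.1
The minimum is 14.7 via R21 - R12 - R7 - R18 - R26.
So from R21 the first move is to R12.

R12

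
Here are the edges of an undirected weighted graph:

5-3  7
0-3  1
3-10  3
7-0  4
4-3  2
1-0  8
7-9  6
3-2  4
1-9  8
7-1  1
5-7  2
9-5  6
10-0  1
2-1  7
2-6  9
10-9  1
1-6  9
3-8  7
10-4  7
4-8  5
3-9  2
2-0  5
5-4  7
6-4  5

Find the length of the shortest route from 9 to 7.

Candidate routes:
9 → 1 → 7: 8+1 = 9
9 → 7: 6 = 6
9 → 3 → 0 → 7: 2+1+4 = 7
9 → 5 → 7: 6+2 = 8
The minimum is 6 via 9 → 7.

6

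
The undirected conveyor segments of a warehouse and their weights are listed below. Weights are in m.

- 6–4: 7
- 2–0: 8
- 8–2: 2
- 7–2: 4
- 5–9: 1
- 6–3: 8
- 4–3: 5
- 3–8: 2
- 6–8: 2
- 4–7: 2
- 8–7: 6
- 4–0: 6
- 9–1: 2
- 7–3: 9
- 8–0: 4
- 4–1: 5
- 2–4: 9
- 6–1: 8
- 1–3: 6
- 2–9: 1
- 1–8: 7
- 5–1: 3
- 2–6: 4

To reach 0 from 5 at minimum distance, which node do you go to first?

Candidate routes:
5 - 9 - 2 - 6 - 8 - 0: 1+1+4+2+4 = 12
5 - 9 - 2 - 8 - 0: 1+1+2+4 = 8
5 - 9 - 2 - 0: 1+1+8 = 10
5 - 1 - 9 - 2 - 8 - 0: 3+2+1+2+4 = 12
The minimum is 8 m via 5 - 9 - 2 - 8 - 0.
So from 5 the first move is to 9.

9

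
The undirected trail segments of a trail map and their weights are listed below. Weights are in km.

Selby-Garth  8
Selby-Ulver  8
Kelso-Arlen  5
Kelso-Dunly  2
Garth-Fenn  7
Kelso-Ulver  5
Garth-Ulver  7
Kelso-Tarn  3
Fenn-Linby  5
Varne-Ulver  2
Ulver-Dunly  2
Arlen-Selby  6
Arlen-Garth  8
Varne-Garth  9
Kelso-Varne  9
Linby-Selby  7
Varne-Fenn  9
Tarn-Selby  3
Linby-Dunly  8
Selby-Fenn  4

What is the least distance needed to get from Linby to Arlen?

13 km

Shortest distances from Linby:
Linby: 0
Fenn: 5  (via Linby)
Selby: 7  (via Linby)
Dunly: 8  (via Linby)
Ulver: 10  (via Dunly)
Tarn: 10  (via Selby)
Kelso: 10  (via Dunly)
Varne: 12  (via Ulver)
Garth: 12  (via Fenn)
Arlen: 13  (via Selby)
Shortest route: Linby → Selby → Arlen = 13 km.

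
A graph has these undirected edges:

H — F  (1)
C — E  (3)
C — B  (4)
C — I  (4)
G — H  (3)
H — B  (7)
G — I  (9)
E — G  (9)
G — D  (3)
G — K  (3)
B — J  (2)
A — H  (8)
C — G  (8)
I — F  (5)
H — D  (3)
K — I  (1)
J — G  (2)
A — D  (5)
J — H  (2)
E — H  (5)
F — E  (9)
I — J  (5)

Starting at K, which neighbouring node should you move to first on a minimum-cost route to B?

Compare a few routes:
K → G → J → B: 3+2+2 = 7
K → I → J → B: 1+5+2 = 8
Cheapest is K → G → J → B at 7.
So from K the first move is to G.

G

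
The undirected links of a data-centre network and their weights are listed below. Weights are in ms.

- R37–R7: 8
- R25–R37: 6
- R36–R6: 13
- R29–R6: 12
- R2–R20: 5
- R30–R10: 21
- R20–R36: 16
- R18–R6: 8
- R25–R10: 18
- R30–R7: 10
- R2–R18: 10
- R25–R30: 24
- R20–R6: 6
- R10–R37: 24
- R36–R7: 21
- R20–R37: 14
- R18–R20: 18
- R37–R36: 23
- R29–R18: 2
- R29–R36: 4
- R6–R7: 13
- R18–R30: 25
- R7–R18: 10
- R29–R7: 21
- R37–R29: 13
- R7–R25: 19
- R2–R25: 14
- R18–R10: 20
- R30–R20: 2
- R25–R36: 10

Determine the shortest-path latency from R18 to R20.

14 ms

Compare a few routes:
R18 - R6 - R20: 8+6 = 14
R18 - R2 - R20: 10+5 = 15
Cheapest is R18 - R6 - R20 at 14 ms.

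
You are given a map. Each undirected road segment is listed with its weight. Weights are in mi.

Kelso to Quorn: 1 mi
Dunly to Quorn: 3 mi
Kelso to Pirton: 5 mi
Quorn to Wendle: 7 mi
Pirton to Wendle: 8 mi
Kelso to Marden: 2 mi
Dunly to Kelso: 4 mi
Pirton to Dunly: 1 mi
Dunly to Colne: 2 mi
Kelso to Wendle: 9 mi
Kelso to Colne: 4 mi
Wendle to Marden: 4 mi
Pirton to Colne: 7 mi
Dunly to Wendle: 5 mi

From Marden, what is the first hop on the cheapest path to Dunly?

Candidate routes:
Marden - Kelso - Pirton - Dunly: 2+5+1 = 8
Marden - Kelso - Dunly: 2+4 = 6
Marden - Wendle - Dunly: 4+5 = 9
Marden - Kelso - Colne - Dunly: 2+4+2 = 8
The minimum is 6 mi via Marden - Kelso - Dunly.
So from Marden the first move is to Kelso.

Kelso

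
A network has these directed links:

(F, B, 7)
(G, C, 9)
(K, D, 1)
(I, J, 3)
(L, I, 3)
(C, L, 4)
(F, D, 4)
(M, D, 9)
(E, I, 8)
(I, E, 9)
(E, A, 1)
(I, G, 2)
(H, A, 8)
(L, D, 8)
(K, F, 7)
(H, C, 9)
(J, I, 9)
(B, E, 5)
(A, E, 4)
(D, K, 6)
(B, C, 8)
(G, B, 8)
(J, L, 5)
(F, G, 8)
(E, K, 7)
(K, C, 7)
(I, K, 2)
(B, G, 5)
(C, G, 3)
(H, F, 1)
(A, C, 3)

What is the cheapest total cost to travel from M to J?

Settle nodes by increasing distance from M:
M: 0
D: 9  (via M)
K: 15  (via D)
C: 22  (via K)
F: 22  (via K)
G: 25  (via C)
L: 26  (via C)
B: 29  (via F)
I: 29  (via L)
J: 32  (via I)
Shortest route: M → D → K → C → L → I → J = 32.

32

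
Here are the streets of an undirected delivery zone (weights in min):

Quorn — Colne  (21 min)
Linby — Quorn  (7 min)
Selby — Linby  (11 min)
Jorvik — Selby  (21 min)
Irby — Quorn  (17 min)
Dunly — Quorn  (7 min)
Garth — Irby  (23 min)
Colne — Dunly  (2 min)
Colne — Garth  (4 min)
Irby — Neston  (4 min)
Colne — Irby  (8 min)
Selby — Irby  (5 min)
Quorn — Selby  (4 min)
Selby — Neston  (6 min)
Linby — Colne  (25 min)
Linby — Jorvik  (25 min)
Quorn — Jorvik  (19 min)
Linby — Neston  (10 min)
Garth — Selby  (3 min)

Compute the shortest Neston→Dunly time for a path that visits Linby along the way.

Shortest Neston→Linby: Neston → Linby = 10
Best Linby to Dunly: Linby → Quorn → Dunly costing 14
Total via Linby: 10 + 14 = 24 min.

24 min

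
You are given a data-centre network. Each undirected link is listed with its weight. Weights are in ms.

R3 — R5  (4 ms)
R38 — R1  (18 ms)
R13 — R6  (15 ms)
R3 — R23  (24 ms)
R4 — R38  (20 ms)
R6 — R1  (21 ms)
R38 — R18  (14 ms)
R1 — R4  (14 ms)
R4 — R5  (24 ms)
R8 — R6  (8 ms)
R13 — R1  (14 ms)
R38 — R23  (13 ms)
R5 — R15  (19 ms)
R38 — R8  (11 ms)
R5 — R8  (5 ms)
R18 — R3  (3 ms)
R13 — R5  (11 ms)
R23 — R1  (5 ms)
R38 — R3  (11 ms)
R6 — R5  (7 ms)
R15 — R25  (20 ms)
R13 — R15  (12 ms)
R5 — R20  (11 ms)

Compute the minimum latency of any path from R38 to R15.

34 ms

Candidate routes:
R38–R8–R5–R15: 11+5+19 = 35
R38–R3–R5–R15: 11+4+19 = 34
Cheapest is R38–R3–R5–R15 at 34 ms.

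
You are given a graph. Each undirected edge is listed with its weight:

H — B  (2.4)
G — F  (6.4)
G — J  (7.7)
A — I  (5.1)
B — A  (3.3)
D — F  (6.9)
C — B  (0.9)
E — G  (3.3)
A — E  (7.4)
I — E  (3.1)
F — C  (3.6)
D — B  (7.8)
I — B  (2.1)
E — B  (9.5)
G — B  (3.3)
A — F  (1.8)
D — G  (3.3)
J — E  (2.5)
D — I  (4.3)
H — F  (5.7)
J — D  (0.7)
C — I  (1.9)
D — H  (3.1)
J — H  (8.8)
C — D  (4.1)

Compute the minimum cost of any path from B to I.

2.1

Shortest distances from B:
B: 0
C: 0.9  (via B)
I: 2.1  (via B)
Shortest route: B–I = 2.1.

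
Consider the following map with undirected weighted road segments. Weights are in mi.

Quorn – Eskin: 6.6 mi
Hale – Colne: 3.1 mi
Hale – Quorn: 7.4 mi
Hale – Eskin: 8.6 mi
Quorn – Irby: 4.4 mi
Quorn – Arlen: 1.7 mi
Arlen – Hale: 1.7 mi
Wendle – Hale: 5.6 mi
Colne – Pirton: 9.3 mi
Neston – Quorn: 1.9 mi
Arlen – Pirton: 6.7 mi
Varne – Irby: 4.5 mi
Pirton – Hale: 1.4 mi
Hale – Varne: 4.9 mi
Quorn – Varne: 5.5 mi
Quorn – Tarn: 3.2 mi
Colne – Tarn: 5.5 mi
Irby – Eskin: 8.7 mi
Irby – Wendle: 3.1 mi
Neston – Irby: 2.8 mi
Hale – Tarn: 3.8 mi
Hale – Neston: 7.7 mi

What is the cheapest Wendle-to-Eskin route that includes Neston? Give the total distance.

Shortest Wendle→Neston: Wendle–Irby–Neston = 5.9
Best Neston to Eskin: Neston–Quorn–Eskin costing 8.5
Total via Neston: 5.9 + 8.5 = 14.4 mi.

14.4 mi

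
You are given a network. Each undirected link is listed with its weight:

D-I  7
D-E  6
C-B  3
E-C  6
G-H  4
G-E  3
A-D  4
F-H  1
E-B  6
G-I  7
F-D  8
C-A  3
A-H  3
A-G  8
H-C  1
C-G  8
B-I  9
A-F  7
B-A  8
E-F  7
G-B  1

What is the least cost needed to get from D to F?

Enumerating some paths:
D → A → C → H → F: 4+3+1+1 = 9
D → F: 8 = 8
The minimum is 8 via D → F.

8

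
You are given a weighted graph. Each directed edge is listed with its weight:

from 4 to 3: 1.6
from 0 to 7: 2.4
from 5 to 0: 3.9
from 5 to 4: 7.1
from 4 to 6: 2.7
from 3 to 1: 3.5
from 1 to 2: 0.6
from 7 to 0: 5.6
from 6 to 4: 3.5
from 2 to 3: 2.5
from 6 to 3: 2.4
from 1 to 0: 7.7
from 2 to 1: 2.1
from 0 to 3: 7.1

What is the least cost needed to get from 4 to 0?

Compare a few routes:
4–3–1–0: 1.6+3.5+7.7 = 12.8
4–6–3–1–0: 2.7+2.4+3.5+7.7 = 16.3
Cheapest is 4–3–1–0 at 12.8.

12.8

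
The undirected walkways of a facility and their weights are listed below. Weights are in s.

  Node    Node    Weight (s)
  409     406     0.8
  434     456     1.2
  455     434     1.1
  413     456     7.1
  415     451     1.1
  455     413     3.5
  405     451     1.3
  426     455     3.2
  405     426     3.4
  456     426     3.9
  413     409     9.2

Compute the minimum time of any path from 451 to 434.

9 s

Running Dijkstra from 451:
451: 0
415: 1.1  (via 451)
405: 1.3  (via 451)
426: 4.7  (via 405)
455: 7.9  (via 426)
456: 8.6  (via 426)
434: 9  (via 455)
Shortest route: 451–405–426–455–434 = 9 s.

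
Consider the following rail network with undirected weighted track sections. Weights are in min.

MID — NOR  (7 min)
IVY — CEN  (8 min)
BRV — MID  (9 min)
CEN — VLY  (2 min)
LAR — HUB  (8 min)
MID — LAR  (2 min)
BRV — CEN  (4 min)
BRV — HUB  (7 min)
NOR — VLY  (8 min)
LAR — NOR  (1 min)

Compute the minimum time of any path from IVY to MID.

21 min

Settle nodes by increasing distance from IVY:
IVY: 0
CEN: 8  (via IVY)
VLY: 10  (via CEN)
BRV: 12  (via CEN)
NOR: 18  (via VLY)
HUB: 19  (via BRV)
LAR: 19  (via NOR)
MID: 21  (via BRV)
Shortest route: IVY–CEN–BRV–MID = 21 min.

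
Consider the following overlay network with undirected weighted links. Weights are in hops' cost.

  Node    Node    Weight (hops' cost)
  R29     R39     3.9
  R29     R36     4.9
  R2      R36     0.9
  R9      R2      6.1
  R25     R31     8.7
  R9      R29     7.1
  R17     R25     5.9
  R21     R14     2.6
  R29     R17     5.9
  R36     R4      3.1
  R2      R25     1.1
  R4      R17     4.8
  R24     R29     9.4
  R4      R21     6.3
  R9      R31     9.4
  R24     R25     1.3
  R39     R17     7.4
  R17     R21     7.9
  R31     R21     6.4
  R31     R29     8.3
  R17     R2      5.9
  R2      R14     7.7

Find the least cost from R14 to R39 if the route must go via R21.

Shortest R14→R21: R14 → R21 = 2.6
Shortest R21→R39: R21 → R17 → R39 = 15.3
Total via R21: 2.6 + 15.3 = 17.9 hops' cost.

17.9 hops' cost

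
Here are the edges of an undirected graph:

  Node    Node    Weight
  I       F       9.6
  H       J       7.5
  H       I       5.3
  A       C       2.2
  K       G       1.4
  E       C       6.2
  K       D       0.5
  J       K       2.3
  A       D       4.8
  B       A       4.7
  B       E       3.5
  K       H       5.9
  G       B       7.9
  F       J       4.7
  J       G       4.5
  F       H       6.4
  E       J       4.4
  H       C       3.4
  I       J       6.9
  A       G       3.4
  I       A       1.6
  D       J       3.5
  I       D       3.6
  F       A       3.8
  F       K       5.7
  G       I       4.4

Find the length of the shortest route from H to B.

10.3

Enumerating some paths:
H → C → E → B: 3.4+6.2+3.5 = 13.1
H → I → A → B: 5.3+1.6+4.7 = 11.6
H → C → A → B: 3.4+2.2+4.7 = 10.3
The minimum is 10.3 via H → C → A → B.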